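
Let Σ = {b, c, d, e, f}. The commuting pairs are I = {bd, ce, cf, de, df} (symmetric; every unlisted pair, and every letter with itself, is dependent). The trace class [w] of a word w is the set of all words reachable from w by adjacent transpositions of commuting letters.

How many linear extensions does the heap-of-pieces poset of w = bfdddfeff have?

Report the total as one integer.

84

0(b) covers ∅
1(f) covers 0:b
2(d) covers ∅
3(d) covers 2:d
4(d) covers 3:d
5(f) covers 1:f
6(e) covers 5:f
7(f) covers 6:e
8(f) covers 7:f
floor of heap: 0:b, 2:d
completions by unplaced set U, small U first (add the entries for U minus each lowest piece of U):
  |U|=1: {4}:1  {8}:1
  |U|=2: {3,4}:1  {4,8}:2  {7,8}:1
  |U|=3: {2,3,4}:1  {3,4,8}:3  {4,7,8}:3  {6,7,8}:1
  |U|=4: {2,3,4,8}:4  {3,4,7,8}:6  {4,6,7,8}:4  {5,6,7,8}:1
  |U|=5: {1,5,6,7,8}:1  {2,3,4,7,8}:10  {3,4,6,7,8}:10  {4,5,6,7,8}:5
  |U|=6: {0,1,5,6,7,8}:1  {1,4,5,6,7,8}:6  {2,3,4,6,7,8}:20  {3,4,5,6,7,8}:15
  |U|=7: {0,1,4,5,6,7,8}:7  {1,3,4,5,6,7,8}:21  {2,3,4,5,6,7,8}:35
  start at 0(b): 56
  start at 2(d): 28
sum over floor = 84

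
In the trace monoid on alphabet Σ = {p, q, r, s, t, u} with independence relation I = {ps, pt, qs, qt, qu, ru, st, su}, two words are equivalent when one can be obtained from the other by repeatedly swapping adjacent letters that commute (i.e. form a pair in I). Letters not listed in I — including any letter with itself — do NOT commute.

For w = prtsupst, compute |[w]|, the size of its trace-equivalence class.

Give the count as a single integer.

30

#0=p has no predecessor
#1=r depends on [0:p]
#2=t depends on [1:r]
#3=s depends on [1:r]
#4=u depends on [2:t]
#5=p depends on [4:u]
#6=s depends on [3:s]
#7=t depends on [4:u]
sources: [0:p]
N(rest) = Σ N(rest − s) over sources s of rest; N(one piece) = 1:
  size 1 → [5]=1  [6]=1  [7]=1
  size 2 → [3,6]=1  [5,6]=2  [5,7]=2  [6,7]=2
  size 3 → [3,5,6]=3  [3,6,7]=3  [4,5,7]=2  [5,6,7]=6
  size 4 → [2,4,5,7]=2  [3,5,6,7]=12  [4,5,6,7]=8
  size 5 → [2,4,5,6,7]=10  [3,4,5,6,7]=20
  size 6 → [2,3,4,5,6,7]=30
  first=0(p) contributes 30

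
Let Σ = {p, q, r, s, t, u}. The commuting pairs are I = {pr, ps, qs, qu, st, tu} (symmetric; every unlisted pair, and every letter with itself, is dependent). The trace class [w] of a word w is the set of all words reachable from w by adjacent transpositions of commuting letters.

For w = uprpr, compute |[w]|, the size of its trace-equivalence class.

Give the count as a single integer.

6

drop 0:u onto floor
drop 1:p onto {0:u}
drop 2:r onto {0:u}
drop 3:p onto {1:p}
drop 4:r onto {2:r}
ground layer = {0:u}
drop-orders for the pieces not yet dropped (sum over which currently-grounded one goes next):
  1 to go: {3} 1  {4} 1
  2 to go: {1,3} 1  {2,4} 1  {3,4} 2
  3 to go: {1,3,4} 3  {2,3,4} 3
  if 0:u drops first: 6 orders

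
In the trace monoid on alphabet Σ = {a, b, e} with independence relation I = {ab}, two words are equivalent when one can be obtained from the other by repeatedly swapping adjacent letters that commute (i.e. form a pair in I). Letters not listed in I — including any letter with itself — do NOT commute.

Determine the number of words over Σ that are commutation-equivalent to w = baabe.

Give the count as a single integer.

6

piece 0:b — minimal
piece 1:a — minimal
piece 2:a rests on {1:a}
piece 3:b rests on {0:b}
piece 4:e rests on {2:a, 3:b}
minimal pieces: {0:b, 1:a}
ways to finish when only these pieces remain (= sum over removing one remaining piece with nothing left below it):
  1 left: {4}→1
  2 left: {2,4}→1  {3,4}→1
  3 left: {0,3,4}→1  {1,2,4}→1  {2,3,4}→2
  placing 0:b first → 3 extensions
  placing 1:a first → 3 extensions
total linear extensions = 6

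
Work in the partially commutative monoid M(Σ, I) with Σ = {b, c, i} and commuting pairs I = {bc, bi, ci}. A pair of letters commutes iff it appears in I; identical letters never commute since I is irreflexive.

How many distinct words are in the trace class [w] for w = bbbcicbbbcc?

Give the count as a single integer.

2310

piece 0:b — minimal
piece 1:b rests on {0:b}
piece 2:b rests on {1:b}
piece 3:c — minimal
piece 4:i — minimal
piece 5:c rests on {3:c}
piece 6:b rests on {2:b}
piece 7:b rests on {6:b}
piece 8:b rests on {7:b}
piece 9:c rests on {5:c}
piece 10:c rests on {9:c}
minimal pieces: {0:b, 3:c, 4:i}
ways to finish when only these pieces remain (= sum over removing one remaining piece with nothing left below it):
  1 left: {4}→1  {8}→1  {10}→1
  2 left: {4,8}→2  {4,10}→2  {7,8}→1  {8,10}→2  {9,10}→1
  3 left: {4,7,8}→3  {4,8,10}→6  {4,9,10}→3  {5,9,10}→1  {6,7,8}→1  {7,8,10}→3  {8,9,10}→3
  4 left: {2,6,7,8}→1  {3,5,9,10}→1  {4,5,9,10}→4  {4,6,7,8}→4  {4,7,8,10}→12  {4,8,9,10}→12  {5,8,9,10}→4  {6,7,8,10}→4  {7,8,9,10}→6
  5 left: {1,2,6,7,8}→1  {2,4,6,7,8}→5  {2,6,7,8,10}→5  {3,4,5,9,10}→5  {3,5,8,9,10}→5  {4,5,8,9,10}→20  {4,6,7,8,10}→20  {4,7,8,9,10}→30  {5,7,8,9,10}→10  {6,7,8,9,10}→10
  6 left: {0,1,2,6,7,8}→1  {1,2,4,6,7,8}→6  {1,2,6,7,8,10}→6  {2,4,6,7,8,10}→30  {2,6,7,8,9,10}→15  {3,4,5,8,9,10}→30  {3,5,7,8,9,10}→15  {4,5,7,8,9,10}→60  {4,6,7,8,9,10}→60  {5,6,7,8,9,10}→20
  7 left: {0,1,2,4,6,7,8}→7  {0,1,2,6,7,8,10}→7  {1,2,4,6,7,8,10}→42  {1,2,6,7,8,9,10}→21  {2,4,6,7,8,9,10}→105  {2,5,6,7,8,9,10}→35  {3,4,5,7,8,9,10}→105  {3,5,6,7,8,9,10}→35  {4,5,6,7,8,9,10}→140
  8 left: {0,1,2,4,6,7,8,10}→56  {0,1,2,6,7,8,9,10}→28  {1,2,4,6,7,8,9,10}→168  {1,2,5,6,7,8,9,10}→56  {2,3,5,6,7,8,9,10}→70  {2,4,5,6,7,8,9,10}→280  {3,4,5,6,7,8,9,10}→280
  9 left: {0,1,2,4,6,7,8,9,10}→252  {0,1,2,5,6,7,8,9,10}→84  {1,2,3,5,6,7,8,9,10}→126  {1,2,4,5,6,7,8,9,10}→504  {2,3,4,5,6,7,8,9,10}→630
  placing 0:b first → 1260 extensions
  placing 3:c first → 840 extensions
  placing 4:i first → 210 extensions
total linear extensions = 2310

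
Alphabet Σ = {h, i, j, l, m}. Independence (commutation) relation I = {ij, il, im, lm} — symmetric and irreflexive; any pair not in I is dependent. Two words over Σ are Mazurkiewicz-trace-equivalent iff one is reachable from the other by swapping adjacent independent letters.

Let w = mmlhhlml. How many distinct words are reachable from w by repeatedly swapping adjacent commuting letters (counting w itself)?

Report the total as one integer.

9

piece 0:m — minimal
piece 1:m rests on {0:m}
piece 2:l — minimal
piece 3:h rests on {1:m, 2:l}
piece 4:h rests on {3:h}
piece 5:l rests on {4:h}
piece 6:m rests on {4:h}
piece 7:l rests on {5:l}
minimal pieces: {0:m, 2:l}
ways to finish when only these pieces remain (= sum over removing one remaining piece with nothing left below it):
  1 left: {6}→1  {7}→1
  2 left: {5,7}→1  {6,7}→2
  3 left: {5,6,7}→3
  4 left: {4,5,6,7}→3
  5 left: {3,4,5,6,7}→3
  6 left: {1,3,4,5,6,7}→3  {2,3,4,5,6,7}→3
  placing 0:m first → 6 extensions
  placing 2:l first → 3 extensions
total linear extensions = 9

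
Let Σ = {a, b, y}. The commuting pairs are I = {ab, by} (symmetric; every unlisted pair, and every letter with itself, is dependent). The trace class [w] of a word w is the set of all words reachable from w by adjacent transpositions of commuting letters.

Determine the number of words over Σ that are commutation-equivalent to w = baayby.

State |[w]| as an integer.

#0=b has no predecessor
#1=a has no predecessor
#2=a depends on [1:a]
#3=y depends on [2:a]
#4=b depends on [0:b]
#5=y depends on [3:y]
sources: [0:b, 1:a]
N(rest) = Σ N(rest − s) over sources s of rest; N(one piece) = 1:
  size 1 → [4]=1  [5]=1
  size 2 → [0,4]=1  [3,5]=1  [4,5]=2
  size 3 → [0,4,5]=3  [2,3,5]=1  [3,4,5]=3
  size 4 → [0,3,4,5]=6  [1,2,3,5]=1  [2,3,4,5]=4
  first=0(b) contributes 5
  first=1(a) contributes 10
|[w]| = 15

15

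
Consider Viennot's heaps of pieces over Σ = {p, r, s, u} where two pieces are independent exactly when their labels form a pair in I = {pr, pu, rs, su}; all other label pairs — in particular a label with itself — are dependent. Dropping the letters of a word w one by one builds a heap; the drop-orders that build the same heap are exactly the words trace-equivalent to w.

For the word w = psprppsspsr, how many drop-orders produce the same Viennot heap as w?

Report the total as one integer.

piece 0:p — minimal
piece 1:s rests on {0:p}
piece 2:p rests on {1:s}
piece 3:r — minimal
piece 4:p rests on {2:p}
piece 5:p rests on {4:p}
piece 6:s rests on {5:p}
piece 7:s rests on {6:s}
piece 8:p rests on {7:s}
piece 9:s rests on {8:p}
piece 10:r rests on {3:r}
minimal pieces: {0:p, 3:r}
ways to finish when only these pieces remain (= sum over removing one remaining piece with nothing left below it):
  1 left: {9}→1  {10}→1
  2 left: {3,10}→1  {8,9}→1  {9,10}→2
  3 left: {3,9,10}→3  {7,8,9}→1  {8,9,10}→3
  4 left: {3,8,9,10}→6  {6,7,8,9}→1  {7,8,9,10}→4
  5 left: {3,7,8,9,10}→10  {5,6,7,8,9}→1  {6,7,8,9,10}→5
  6 left: {3,6,7,8,9,10}→15  {4,5,6,7,8,9}→1  {5,6,7,8,9,10}→6
  7 left: {2,4,5,6,7,8,9}→1  {3,5,6,7,8,9,10}→21  {4,5,6,7,8,9,10}→7
  8 left: {1,2,4,5,6,7,8,9}→1  {2,4,5,6,7,8,9,10}→8  {3,4,5,6,7,8,9,10}→28
  9 left: {0,1,2,4,5,6,7,8,9}→1  {1,2,4,5,6,7,8,9,10}→9  {2,3,4,5,6,7,8,9,10}→36
  placing 0:p first → 45 extensions
  placing 3:r first → 10 extensions
total linear extensions = 55

55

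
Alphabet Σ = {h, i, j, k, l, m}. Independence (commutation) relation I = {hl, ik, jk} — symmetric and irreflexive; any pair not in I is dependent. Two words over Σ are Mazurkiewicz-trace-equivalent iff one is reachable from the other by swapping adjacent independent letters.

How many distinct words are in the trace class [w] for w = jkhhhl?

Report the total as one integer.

8

0(j) covers ∅
1(k) covers ∅
2(h) covers 0:j, 1:k
3(h) covers 2:h
4(h) covers 3:h
5(l) covers 0:j, 1:k
floor of heap: 0:j, 1:k
completions by unplaced set U, small U first (add the entries for U minus each lowest piece of U):
  |U|=1: {4}:1  {5}:1
  |U|=2: {3,4}:1  {4,5}:2
  |U|=3: {2,3,4}:1  {3,4,5}:3
  |U|=4: {2,3,4,5}:4
  start at 0(j): 4
  start at 1(k): 4
sum over floor = 8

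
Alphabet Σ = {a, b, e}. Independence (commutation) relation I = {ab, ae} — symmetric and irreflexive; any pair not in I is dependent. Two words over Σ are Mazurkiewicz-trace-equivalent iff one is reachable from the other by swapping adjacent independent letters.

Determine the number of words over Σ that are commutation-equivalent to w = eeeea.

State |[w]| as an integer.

5

piece 0:e — minimal
piece 1:e rests on {0:e}
piece 2:e rests on {1:e}
piece 3:e rests on {2:e}
piece 4:a — minimal
minimal pieces: {0:e, 4:a}
ways to finish when only these pieces remain (= sum over removing one remaining piece with nothing left below it):
  1 left: {3}→1  {4}→1
  2 left: {2,3}→1  {3,4}→2
  3 left: {1,2,3}→1  {2,3,4}→3
  placing 0:e first → 4 extensions
  placing 4:a first → 1 extensions
total linear extensions = 5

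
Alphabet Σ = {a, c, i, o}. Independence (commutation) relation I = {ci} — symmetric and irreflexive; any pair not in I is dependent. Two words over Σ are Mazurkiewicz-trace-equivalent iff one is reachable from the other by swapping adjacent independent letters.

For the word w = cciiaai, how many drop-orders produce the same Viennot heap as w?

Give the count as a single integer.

piece 0:c — minimal
piece 1:c rests on {0:c}
piece 2:i — minimal
piece 3:i rests on {2:i}
piece 4:a rests on {1:c, 3:i}
piece 5:a rests on {4:a}
piece 6:i rests on {5:a}
minimal pieces: {0:c, 2:i}
ways to finish when only these pieces remain (= sum over removing one remaining piece with nothing left below it):
  1 left: {6}→1
  2 left: {5,6}→1
  3 left: {4,5,6}→1
  4 left: {1,4,5,6}→1  {3,4,5,6}→1
  5 left: {0,1,4,5,6}→1  {1,3,4,5,6}→2  {2,3,4,5,6}→1
  placing 0:c first → 3 extensions
  placing 2:i first → 3 extensions
total linear extensions = 6

6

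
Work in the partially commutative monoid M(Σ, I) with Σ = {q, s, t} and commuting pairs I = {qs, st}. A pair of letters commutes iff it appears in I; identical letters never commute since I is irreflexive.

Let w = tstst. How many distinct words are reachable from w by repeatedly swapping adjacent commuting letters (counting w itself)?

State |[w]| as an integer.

10

piece 0:t — minimal
piece 1:s — minimal
piece 2:t rests on {0:t}
piece 3:s rests on {1:s}
piece 4:t rests on {2:t}
minimal pieces: {0:t, 1:s}
ways to finish when only these pieces remain (= sum over removing one remaining piece with nothing left below it):
  1 left: {3}→1  {4}→1
  2 left: {1,3}→1  {2,4}→1  {3,4}→2
  3 left: {0,2,4}→1  {1,3,4}→3  {2,3,4}→3
  placing 0:t first → 6 extensions
  placing 1:s first → 4 extensions
total linear extensions = 10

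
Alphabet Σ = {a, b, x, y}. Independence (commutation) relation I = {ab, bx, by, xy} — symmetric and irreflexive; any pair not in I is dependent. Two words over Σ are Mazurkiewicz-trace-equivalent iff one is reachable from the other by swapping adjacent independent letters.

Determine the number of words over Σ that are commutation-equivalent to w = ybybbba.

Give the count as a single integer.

35

#0=y has no predecessor
#1=b has no predecessor
#2=y depends on [0:y]
#3=b depends on [1:b]
#4=b depends on [3:b]
#5=b depends on [4:b]
#6=a depends on [2:y]
sources: [0:y, 1:b]
N(rest) = Σ N(rest − s) over sources s of rest; N(one piece) = 1:
  size 1 → [5]=1  [6]=1
  size 2 → [2,6]=1  [4,5]=1  [5,6]=2
  size 3 → [0,2,6]=1  [2,5,6]=3  [3,4,5]=1  [4,5,6]=3
  size 4 → [0,2,5,6]=4  [1,3,4,5]=1  [2,4,5,6]=6  [3,4,5,6]=4
  size 5 → [0,2,4,5,6]=10  [1,3,4,5,6]=5  [2,3,4,5,6]=10
  first=0(y) contributes 15
  first=1(b) contributes 20
|[w]| = 35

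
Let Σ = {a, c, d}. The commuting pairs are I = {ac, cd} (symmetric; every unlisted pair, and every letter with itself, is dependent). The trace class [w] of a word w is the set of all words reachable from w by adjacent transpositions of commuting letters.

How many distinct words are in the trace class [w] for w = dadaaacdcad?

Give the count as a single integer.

55

piece 0:d — minimal
piece 1:a rests on {0:d}
piece 2:d rests on {1:a}
piece 3:a rests on {2:d}
piece 4:a rests on {3:a}
piece 5:a rests on {4:a}
piece 6:c — minimal
piece 7:d rests on {5:a}
piece 8:c rests on {6:c}
piece 9:a rests on {7:d}
piece 10:d rests on {9:a}
minimal pieces: {0:d, 6:c}
ways to finish when only these pieces remain (= sum over removing one remaining piece with nothing left below it):
  1 left: {8}→1  {10}→1
  2 left: {6,8}→1  {8,10}→2  {9,10}→1
  3 left: {6,8,10}→3  {7,9,10}→1  {8,9,10}→3
  4 left: {5,7,9,10}→1  {6,8,9,10}→6  {7,8,9,10}→4
  5 left: {4,5,7,9,10}→1  {5,7,8,9,10}→5  {6,7,8,9,10}→10
  6 left: {3,4,5,7,9,10}→1  {4,5,7,8,9,10}→6  {5,6,7,8,9,10}→15
  7 left: {2,3,4,5,7,9,10}→1  {3,4,5,7,8,9,10}→7  {4,5,6,7,8,9,10}→21
  8 left: {1,2,3,4,5,7,9,10}→1  {2,3,4,5,7,8,9,10}→8  {3,4,5,6,7,8,9,10}→28
  9 left: {0,1,2,3,4,5,7,9,10}→1  {1,2,3,4,5,7,8,9,10}→9  {2,3,4,5,6,7,8,9,10}→36
  placing 0:d first → 45 extensions
  placing 6:c first → 10 extensions
total linear extensions = 55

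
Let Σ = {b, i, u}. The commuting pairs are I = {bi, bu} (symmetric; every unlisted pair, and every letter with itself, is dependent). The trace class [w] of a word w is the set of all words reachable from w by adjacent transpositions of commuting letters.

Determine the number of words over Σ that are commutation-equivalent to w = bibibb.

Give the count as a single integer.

piece 0:b — minimal
piece 1:i — minimal
piece 2:b rests on {0:b}
piece 3:i rests on {1:i}
piece 4:b rests on {2:b}
piece 5:b rests on {4:b}
minimal pieces: {0:b, 1:i}
ways to finish when only these pieces remain (= sum over removing one remaining piece with nothing left below it):
  1 left: {3}→1  {5}→1
  2 left: {1,3}→1  {3,5}→2  {4,5}→1
  3 left: {1,3,5}→3  {2,4,5}→1  {3,4,5}→3
  4 left: {0,2,4,5}→1  {1,3,4,5}→6  {2,3,4,5}→4
  placing 0:b first → 10 extensions
  placing 1:i first → 5 extensions
total linear extensions = 15

15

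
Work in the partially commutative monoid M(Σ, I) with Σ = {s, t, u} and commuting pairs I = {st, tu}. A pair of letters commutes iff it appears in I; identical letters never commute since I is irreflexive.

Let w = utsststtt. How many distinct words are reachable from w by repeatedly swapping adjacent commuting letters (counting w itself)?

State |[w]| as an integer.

126

0(u) covers ∅
1(t) covers ∅
2(s) covers 0:u
3(s) covers 2:s
4(t) covers 1:t
5(s) covers 3:s
6(t) covers 4:t
7(t) covers 6:t
8(t) covers 7:t
floor of heap: 0:u, 1:t
completions by unplaced set U, small U first (add the entries for U minus each lowest piece of U):
  |U|=1: {5}:1  {8}:1
  |U|=2: {3,5}:1  {5,8}:2  {7,8}:1
  |U|=3: {2,3,5}:1  {3,5,8}:3  {5,7,8}:3  {6,7,8}:1
  |U|=4: {0,2,3,5}:1  {2,3,5,8}:4  {3,5,7,8}:6  {4,6,7,8}:1  {5,6,7,8}:4
  |U|=5: {0,2,3,5,8}:5  {1,4,6,7,8}:1  {2,3,5,7,8}:10  {3,5,6,7,8}:10  {4,5,6,7,8}:5
  |U|=6: {0,2,3,5,7,8}:15  {1,4,5,6,7,8}:6  {2,3,5,6,7,8}:20  {3,4,5,6,7,8}:15
  |U|=7: {0,2,3,5,6,7,8}:35  {1,3,4,5,6,7,8}:21  {2,3,4,5,6,7,8}:35
  start at 0(u): 56
  start at 1(t): 70
sum over floor = 126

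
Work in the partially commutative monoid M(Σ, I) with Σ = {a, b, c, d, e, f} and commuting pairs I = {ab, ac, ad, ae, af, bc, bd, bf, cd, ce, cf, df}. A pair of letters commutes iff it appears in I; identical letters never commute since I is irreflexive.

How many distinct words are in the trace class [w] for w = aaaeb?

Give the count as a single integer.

10

#0=a has no predecessor
#1=a depends on [0:a]
#2=a depends on [1:a]
#3=e has no predecessor
#4=b depends on [3:e]
sources: [0:a, 3:e]
N(rest) = Σ N(rest − s) over sources s of rest; N(one piece) = 1:
  size 1 → [2]=1  [4]=1
  size 2 → [1,2]=1  [2,4]=2  [3,4]=1
  size 3 → [0,1,2]=1  [1,2,4]=3  [2,3,4]=3
  first=0(a) contributes 6
  first=3(e) contributes 4
|[w]| = 10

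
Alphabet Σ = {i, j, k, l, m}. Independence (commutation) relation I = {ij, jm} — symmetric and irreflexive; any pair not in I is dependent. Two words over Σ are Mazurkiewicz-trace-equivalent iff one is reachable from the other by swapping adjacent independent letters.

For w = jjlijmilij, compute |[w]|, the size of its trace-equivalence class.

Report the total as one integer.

8

#0=j has no predecessor
#1=j depends on [0:j]
#2=l depends on [1:j]
#3=i depends on [2:l]
#4=j depends on [2:l]
#5=m depends on [3:i]
#6=i depends on [5:m]
#7=l depends on [4:j, 6:i]
#8=i depends on [7:l]
#9=j depends on [7:l]
sources: [0:j]
N(rest) = Σ N(rest − s) over sources s of rest; N(one piece) = 1:
  size 1 → [8]=1  [9]=1
  size 2 → [8,9]=2
  size 3 → [7,8,9]=2
  size 4 → [4,7,8,9]=2  [6,7,8,9]=2
  size 5 → [4,6,7,8,9]=4  [5,6,7,8,9]=2
  size 6 → [3,5,6,7,8,9]=2  [4,5,6,7,8,9]=6
  size 7 → [3,4,5,6,7,8,9]=8
  size 8 → [2,3,4,5,6,7,8,9]=8
  first=0(j) contributes 8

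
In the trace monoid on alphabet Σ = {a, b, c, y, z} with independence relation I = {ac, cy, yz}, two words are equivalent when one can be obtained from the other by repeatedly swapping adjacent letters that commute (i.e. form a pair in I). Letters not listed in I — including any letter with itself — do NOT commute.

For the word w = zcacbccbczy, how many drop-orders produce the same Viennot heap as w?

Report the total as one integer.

#0=z has no predecessor
#1=c depends on [0:z]
#2=a depends on [0:z]
#3=c depends on [1:c]
#4=b depends on [2:a, 3:c]
#5=c depends on [4:b]
#6=c depends on [5:c]
#7=b depends on [6:c]
#8=c depends on [7:b]
#9=z depends on [8:c]
#10=y depends on [7:b]
sources: [0:z]
N(rest) = Σ N(rest − s) over sources s of rest; N(one piece) = 1:
  size 1 → [9]=1  [10]=1
  size 2 → [8,9]=1  [9,10]=2
  size 3 → [8,9,10]=3
  size 4 → [7,8,9,10]=3
  size 5 → [6,7,8,9,10]=3
  size 6 → [5,6,7,8,9,10]=3
  size 7 → [4,5,6,7,8,9,10]=3
  size 8 → [2,4,5,6,7,8,9,10]=3  [3,4,5,6,7,8,9,10]=3
  size 9 → [1,3,4,5,6,7,8,9,10]=3  [2,3,4,5,6,7,8,9,10]=6
  first=0(z) contributes 9

9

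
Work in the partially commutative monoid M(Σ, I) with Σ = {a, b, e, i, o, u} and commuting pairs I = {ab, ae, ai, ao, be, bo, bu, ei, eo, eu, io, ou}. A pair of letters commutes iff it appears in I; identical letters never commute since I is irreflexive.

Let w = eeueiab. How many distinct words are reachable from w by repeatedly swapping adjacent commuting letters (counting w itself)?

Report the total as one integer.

#0=e has no predecessor
#1=e depends on [0:e]
#2=u has no predecessor
#3=e depends on [1:e]
#4=i depends on [2:u]
#5=a depends on [2:u]
#6=b depends on [4:i]
sources: [0:e, 2:u]
N(rest) = Σ N(rest − s) over sources s of rest; N(one piece) = 1:
  size 1 → [3]=1  [5]=1  [6]=1
  size 2 → [1,3]=1  [3,5]=2  [3,6]=2  [4,6]=1  [5,6]=2
  size 3 → [0,1,3]=1  [1,3,5]=3  [1,3,6]=3  [3,4,6]=3  [3,5,6]=6  [4,5,6]=3
  size 4 → [0,1,3,5]=4  [0,1,3,6]=4  [1,3,4,6]=6  [1,3,5,6]=12  [2,4,5,6]=3  [3,4,5,6]=12
  size 5 → [0,1,3,4,6]=10  [0,1,3,5,6]=20  [1,3,4,5,6]=30  [2,3,4,5,6]=15
  first=0(e) contributes 45
  first=2(u) contributes 60
|[w]| = 105

105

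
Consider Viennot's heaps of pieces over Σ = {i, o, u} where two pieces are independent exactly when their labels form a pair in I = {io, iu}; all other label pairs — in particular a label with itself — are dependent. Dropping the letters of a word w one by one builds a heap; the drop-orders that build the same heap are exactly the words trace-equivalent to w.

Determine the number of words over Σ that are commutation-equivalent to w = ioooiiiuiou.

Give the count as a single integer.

drop 0:i onto floor
drop 1:o onto floor
drop 2:o onto {1:o}
drop 3:o onto {2:o}
drop 4:i onto {0:i}
drop 5:i onto {4:i}
drop 6:i onto {5:i}
drop 7:u onto {3:o}
drop 8:i onto {6:i}
drop 9:o onto {7:u}
drop 10:u onto {9:o}
ground layer = {0:i, 1:o}
drop-orders for the pieces not yet dropped (sum over which currently-grounded one goes next):
  1 to go: {8} 1  {10} 1
  2 to go: {6,8} 1  {8,10} 2  {9,10} 1
  3 to go: {5,6,8} 1  {6,8,10} 3  {7,9,10} 1  {8,9,10} 3
  4 to go: {3,7,9,10} 1  {4,5,6,8} 1  {5,6,8,10} 4  {6,8,9,10} 6  {7,8,9,10} 4
  5 to go: {0,4,5,6,8} 1  {2,3,7,9,10} 1  {3,7,8,9,10} 5  {4,5,6,8,10} 5  {5,6,8,9,10} 10  {6,7,8,9,10} 10
  6 to go: {0,4,5,6,8,10} 6  {1,2,3,7,9,10} 1  {2,3,7,8,9,10} 6  {3,6,7,8,9,10} 15  {4,5,6,8,9,10} 15  {5,6,7,8,9,10} 20
  7 to go: {0,4,5,6,8,9,10} 21  {1,2,3,7,8,9,10} 7  {2,3,6,7,8,9,10} 21  {3,5,6,7,8,9,10} 35  {4,5,6,7,8,9,10} 35
  8 to go: {0,4,5,6,7,8,9,10} 56  {1,2,3,6,7,8,9,10} 28  {2,3,5,6,7,8,9,10} 56  {3,4,5,6,7,8,9,10} 70
  9 to go: {0,3,4,5,6,7,8,9,10} 126  {1,2,3,5,6,7,8,9,10} 84  {2,3,4,5,6,7,8,9,10} 126
  if 0:i drops first: 210 orders
  if 1:o drops first: 252 orders
heap linearizations: 462

462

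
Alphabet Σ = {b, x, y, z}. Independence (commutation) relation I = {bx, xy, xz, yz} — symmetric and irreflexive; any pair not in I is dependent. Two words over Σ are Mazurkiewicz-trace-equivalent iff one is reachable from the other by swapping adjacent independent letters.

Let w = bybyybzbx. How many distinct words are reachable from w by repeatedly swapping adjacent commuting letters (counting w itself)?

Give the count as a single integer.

piece 0:b — minimal
piece 1:y rests on {0:b}
piece 2:b rests on {1:y}
piece 3:y rests on {2:b}
piece 4:y rests on {3:y}
piece 5:b rests on {4:y}
piece 6:z rests on {5:b}
piece 7:b rests on {6:z}
piece 8:x — minimal
minimal pieces: {0:b, 8:x}
ways to finish when only these pieces remain (= sum over removing one remaining piece with nothing left below it):
  1 left: {7}→1  {8}→1
  2 left: {6,7}→1  {7,8}→2
  3 left: {5,6,7}→1  {6,7,8}→3
  4 left: {4,5,6,7}→1  {5,6,7,8}→4
  5 left: {3,4,5,6,7}→1  {4,5,6,7,8}→5
  6 left: {2,3,4,5,6,7}→1  {3,4,5,6,7,8}→6
  7 left: {1,2,3,4,5,6,7}→1  {2,3,4,5,6,7,8}→7
  placing 0:b first → 8 extensions
  placing 8:x first → 1 extensions
total linear extensions = 9

9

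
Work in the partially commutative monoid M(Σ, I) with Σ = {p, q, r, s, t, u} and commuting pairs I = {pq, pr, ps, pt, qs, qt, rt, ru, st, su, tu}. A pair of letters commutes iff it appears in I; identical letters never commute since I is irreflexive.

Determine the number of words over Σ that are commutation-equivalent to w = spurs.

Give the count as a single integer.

0(s) covers ∅
1(p) covers ∅
2(u) covers 1:p
3(r) covers 0:s
4(s) covers 3:r
floor of heap: 0:s, 1:p
completions by unplaced set U, small U first (add the entries for U minus each lowest piece of U):
  |U|=1: {2}:1  {4}:1
  |U|=2: {1,2}:1  {2,4}:2  {3,4}:1
  |U|=3: {0,3,4}:1  {1,2,4}:3  {2,3,4}:3
  start at 0(s): 6
  start at 1(p): 4
sum over floor = 10

10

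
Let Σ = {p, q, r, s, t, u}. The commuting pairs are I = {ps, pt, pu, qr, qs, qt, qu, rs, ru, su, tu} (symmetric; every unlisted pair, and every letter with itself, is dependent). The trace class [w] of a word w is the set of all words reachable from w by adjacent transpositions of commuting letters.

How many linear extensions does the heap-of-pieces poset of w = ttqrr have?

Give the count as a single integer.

#0=t has no predecessor
#1=t depends on [0:t]
#2=q has no predecessor
#3=r depends on [1:t]
#4=r depends on [3:r]
sources: [0:t, 2:q]
N(rest) = Σ N(rest − s) over sources s of rest; N(one piece) = 1:
  size 1 → [2]=1  [4]=1
  size 2 → [2,4]=2  [3,4]=1
  size 3 → [1,3,4]=1  [2,3,4]=3
  first=0(t) contributes 4
  first=2(q) contributes 1
|[w]| = 5

5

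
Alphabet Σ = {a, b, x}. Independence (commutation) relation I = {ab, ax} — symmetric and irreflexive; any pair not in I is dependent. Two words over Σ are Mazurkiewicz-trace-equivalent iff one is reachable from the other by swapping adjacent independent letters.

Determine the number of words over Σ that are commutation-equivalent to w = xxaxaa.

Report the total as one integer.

#0=x has no predecessor
#1=x depends on [0:x]
#2=a has no predecessor
#3=x depends on [1:x]
#4=a depends on [2:a]
#5=a depends on [4:a]
sources: [0:x, 2:a]
N(rest) = Σ N(rest − s) over sources s of rest; N(one piece) = 1:
  size 1 → [3]=1  [5]=1
  size 2 → [1,3]=1  [3,5]=2  [4,5]=1
  size 3 → [0,1,3]=1  [1,3,5]=3  [2,4,5]=1  [3,4,5]=3
  size 4 → [0,1,3,5]=4  [1,3,4,5]=6  [2,3,4,5]=4
  first=0(x) contributes 10
  first=2(a) contributes 10
|[w]| = 20

20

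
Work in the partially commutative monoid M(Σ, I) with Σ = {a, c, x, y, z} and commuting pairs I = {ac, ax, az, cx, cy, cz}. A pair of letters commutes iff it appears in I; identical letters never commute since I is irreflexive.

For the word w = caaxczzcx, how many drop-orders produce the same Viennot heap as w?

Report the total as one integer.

0(c) covers ∅
1(a) covers ∅
2(a) covers 1:a
3(x) covers ∅
4(c) covers 0:c
5(z) covers 3:x
6(z) covers 5:z
7(c) covers 4:c
8(x) covers 6:z
floor of heap: 0:c, 1:a, 3:x
completions by unplaced set U, small U first (add the entries for U minus each lowest piece of U):
  |U|=1: {2}:1  {7}:1  {8}:1
  |U|=2: {1,2}:1  {2,7}:2  {2,8}:2  {4,7}:1  {6,8}:1  {7,8}:2
  |U|=3: {0,4,7}:1  {1,2,7}:3  {1,2,8}:3  {2,4,7}:3  {2,6,8}:3  {2,7,8}:6  {4,7,8}:3  {5,6,8}:1  {6,7,8}:3
  |U|=4: {0,2,4,7}:4  {0,4,7,8}:4  {1,2,4,7}:6  {1,2,6,8}:6  {1,2,7,8}:12  {2,4,7,8}:12  {2,5,6,8}:4  {2,6,7,8}:12  {3,5,6,8}:1  {4,6,7,8}:6  {5,6,7,8}:4
  |U|=5: {0,1,2,4,7}:10  {0,2,4,7,8}:20  {0,4,6,7,8}:10  {1,2,4,7,8}:30  {1,2,5,6,8}:10  {1,2,6,7,8}:30  {2,3,5,6,8}:5  {2,4,6,7,8}:30  {2,5,6,7,8}:20  {3,5,6,7,8}:5  {4,5,6,7,8}:10
  |U|=6: {0,1,2,4,7,8}:60  {0,2,4,6,7,8}:60  {0,4,5,6,7,8}:20  {1,2,3,5,6,8}:15  {1,2,4,6,7,8}:90  {1,2,5,6,7,8}:60  {2,3,5,6,7,8}:30  {2,4,5,6,7,8}:60  {3,4,5,6,7,8}:15
  |U|=7: {0,1,2,4,6,7,8}:210  {0,2,4,5,6,7,8}:140  {0,3,4,5,6,7,8}:35  {1,2,3,5,6,7,8}:105  {1,2,4,5,6,7,8}:210  {2,3,4,5,6,7,8}:105
  start at 0(c): 420
  start at 1(a): 280
  start at 3(x): 560
sum over floor = 1260

1260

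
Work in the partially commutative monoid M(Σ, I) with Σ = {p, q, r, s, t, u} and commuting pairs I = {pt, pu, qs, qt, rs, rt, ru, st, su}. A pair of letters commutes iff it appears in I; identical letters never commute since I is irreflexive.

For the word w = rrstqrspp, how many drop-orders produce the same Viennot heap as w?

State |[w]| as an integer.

#0=r has no predecessor
#1=r depends on [0:r]
#2=s has no predecessor
#3=t has no predecessor
#4=q depends on [1:r]
#5=r depends on [4:q]
#6=s depends on [2:s]
#7=p depends on [5:r, 6:s]
#8=p depends on [7:p]
sources: [0:r, 2:s, 3:t]
N(rest) = Σ N(rest − s) over sources s of rest; N(one piece) = 1:
  size 1 → [3]=1  [8]=1
  size 2 → [3,8]=2  [7,8]=1
  size 3 → [3,7,8]=3  [5,7,8]=1  [6,7,8]=1
  size 4 → [2,6,7,8]=1  [3,5,7,8]=4  [3,6,7,8]=4  [4,5,7,8]=1  [5,6,7,8]=2
  size 5 → [1,4,5,7,8]=1  [2,3,6,7,8]=5  [2,5,6,7,8]=3  [3,4,5,7,8]=5  [3,5,6,7,8]=10  [4,5,6,7,8]=3
  size 6 → [0,1,4,5,7,8]=1  [1,3,4,5,7,8]=6  [1,4,5,6,7,8]=4  [2,3,5,6,7,8]=18  [2,4,5,6,7,8]=6  [3,4,5,6,7,8]=18
  size 7 → [0,1,3,4,5,7,8]=7  [0,1,4,5,6,7,8]=5  [1,2,4,5,6,7,8]=10  [1,3,4,5,6,7,8]=28  [2,3,4,5,6,7,8]=42
  first=0(r) contributes 80
  first=2(s) contributes 40
  first=3(t) contributes 15
|[w]| = 135

135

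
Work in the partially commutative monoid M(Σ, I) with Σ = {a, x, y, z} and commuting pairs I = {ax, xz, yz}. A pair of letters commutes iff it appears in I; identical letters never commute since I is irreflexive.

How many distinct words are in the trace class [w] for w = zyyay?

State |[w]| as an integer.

piece 0:z — minimal
piece 1:y — minimal
piece 2:y rests on {1:y}
piece 3:a rests on {0:z, 2:y}
piece 4:y rests on {3:a}
minimal pieces: {0:z, 1:y}
ways to finish when only these pieces remain (= sum over removing one remaining piece with nothing left below it):
  1 left: {4}→1
  2 left: {3,4}→1
  3 left: {0,3,4}→1  {2,3,4}→1
  placing 0:z first → 1 extensions
  placing 1:y first → 2 extensions
total linear extensions = 3

3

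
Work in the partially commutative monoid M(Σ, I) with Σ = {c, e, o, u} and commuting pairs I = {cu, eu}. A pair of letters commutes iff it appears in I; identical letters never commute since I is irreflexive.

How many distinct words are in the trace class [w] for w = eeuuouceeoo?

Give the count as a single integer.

24

piece 0:e — minimal
piece 1:e rests on {0:e}
piece 2:u — minimal
piece 3:u rests on {2:u}
piece 4:o rests on {1:e, 3:u}
piece 5:u rests on {4:o}
piece 6:c rests on {4:o}
piece 7:e rests on {6:c}
piece 8:e rests on {7:e}
piece 9:o rests on {5:u, 8:e}
piece 10:o rests on {9:o}
minimal pieces: {0:e, 2:u}
ways to finish when only these pieces remain (= sum over removing one remaining piece with nothing left below it):
  1 left: {10}→1
  2 left: {9,10}→1
  3 left: {5,9,10}→1  {8,9,10}→1
  4 left: {5,8,9,10}→2  {7,8,9,10}→1
  5 left: {5,7,8,9,10}→3  {6,7,8,9,10}→1
  6 left: {5,6,7,8,9,10}→4
  7 left: {4,5,6,7,8,9,10}→4
  8 left: {1,4,5,6,7,8,9,10}→4  {3,4,5,6,7,8,9,10}→4
  9 left: {0,1,4,5,6,7,8,9,10}→4  {1,3,4,5,6,7,8,9,10}→8  {2,3,4,5,6,7,8,9,10}→4
  placing 0:e first → 12 extensions
  placing 2:u first → 12 extensions
total linear extensions = 24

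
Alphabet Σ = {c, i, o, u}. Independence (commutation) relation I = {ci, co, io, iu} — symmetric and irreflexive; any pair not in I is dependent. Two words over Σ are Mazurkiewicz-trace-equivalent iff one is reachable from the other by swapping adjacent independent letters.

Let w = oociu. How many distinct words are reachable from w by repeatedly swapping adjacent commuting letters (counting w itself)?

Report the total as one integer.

piece 0:o — minimal
piece 1:o rests on {0:o}
piece 2:c — minimal
piece 3:i — minimal
piece 4:u rests on {1:o, 2:c}
minimal pieces: {0:o, 2:c, 3:i}
ways to finish when only these pieces remain (= sum over removing one remaining piece with nothing left below it):
  1 left: {3}→1  {4}→1
  2 left: {1,4}→1  {2,4}→1  {3,4}→2
  3 left: {0,1,4}→1  {1,2,4}→2  {1,3,4}→3  {2,3,4}→3
  placing 0:o first → 8 extensions
  placing 2:c first → 4 extensions
  placing 3:i first → 3 extensions
total linear extensions = 15

15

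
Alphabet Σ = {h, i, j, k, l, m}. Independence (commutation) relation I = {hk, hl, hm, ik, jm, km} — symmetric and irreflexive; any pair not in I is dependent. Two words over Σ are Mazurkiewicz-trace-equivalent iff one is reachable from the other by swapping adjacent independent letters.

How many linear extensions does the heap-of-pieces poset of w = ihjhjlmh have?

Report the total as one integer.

3

piece 0:i — minimal
piece 1:h rests on {0:i}
piece 2:j rests on {1:h}
piece 3:h rests on {2:j}
piece 4:j rests on {3:h}
piece 5:l rests on {4:j}
piece 6:m rests on {5:l}
piece 7:h rests on {4:j}
minimal pieces: {0:i}
ways to finish when only these pieces remain (= sum over removing one remaining piece with nothing left below it):
  1 left: {6}→1  {7}→1
  2 left: {5,6}→1  {6,7}→2
  3 left: {5,6,7}→3
  4 left: {4,5,6,7}→3
  5 left: {3,4,5,6,7}→3
  6 left: {2,3,4,5,6,7}→3
  placing 0:i first → 3 extensions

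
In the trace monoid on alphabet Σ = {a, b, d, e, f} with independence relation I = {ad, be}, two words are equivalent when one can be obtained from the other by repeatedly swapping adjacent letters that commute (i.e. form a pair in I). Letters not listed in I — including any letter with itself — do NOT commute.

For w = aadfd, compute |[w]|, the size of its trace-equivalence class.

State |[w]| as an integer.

3

#0=a has no predecessor
#1=a depends on [0:a]
#2=d has no predecessor
#3=f depends on [1:a, 2:d]
#4=d depends on [3:f]
sources: [0:a, 2:d]
N(rest) = Σ N(rest − s) over sources s of rest; N(one piece) = 1:
  size 1 → [4]=1
  size 2 → [3,4]=1
  size 3 → [1,3,4]=1  [2,3,4]=1
  first=0(a) contributes 2
  first=2(d) contributes 1
|[w]| = 3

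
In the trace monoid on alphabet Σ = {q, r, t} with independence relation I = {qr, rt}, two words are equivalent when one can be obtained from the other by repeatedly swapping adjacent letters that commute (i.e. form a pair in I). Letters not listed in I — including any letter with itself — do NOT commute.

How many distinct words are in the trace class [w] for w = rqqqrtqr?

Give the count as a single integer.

56

drop 0:r onto floor
drop 1:q onto floor
drop 2:q onto {1:q}
drop 3:q onto {2:q}
drop 4:r onto {0:r}
drop 5:t onto {3:q}
drop 6:q onto {5:t}
drop 7:r onto {4:r}
ground layer = {0:r, 1:q}
drop-orders for the pieces not yet dropped (sum over which currently-grounded one goes next):
  1 to go: {6} 1  {7} 1
  2 to go: {4,7} 1  {5,6} 1  {6,7} 2
  3 to go: {0,4,7} 1  {3,5,6} 1  {4,6,7} 3  {5,6,7} 3
  4 to go: {0,4,6,7} 4  {2,3,5,6} 1  {3,5,6,7} 4  {4,5,6,7} 6
  5 to go: {0,4,5,6,7} 10  {1,2,3,5,6} 1  {2,3,5,6,7} 5  {3,4,5,6,7} 10
  6 to go: {0,3,4,5,6,7} 20  {1,2,3,5,6,7} 6  {2,3,4,5,6,7} 15
  if 0:r drops first: 21 orders
  if 1:q drops first: 35 orders
heap linearizations: 56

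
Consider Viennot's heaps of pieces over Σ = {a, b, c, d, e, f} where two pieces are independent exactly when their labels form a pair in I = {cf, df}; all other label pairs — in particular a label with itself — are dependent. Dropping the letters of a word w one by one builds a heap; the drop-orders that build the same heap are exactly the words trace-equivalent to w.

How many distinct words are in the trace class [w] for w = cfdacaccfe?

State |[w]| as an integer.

0(c) covers ∅
1(f) covers ∅
2(d) covers 0:c
3(a) covers 1:f, 2:d
4(c) covers 3:a
5(a) covers 4:c
6(c) covers 5:a
7(c) covers 6:c
8(f) covers 5:a
9(e) covers 7:c, 8:f
floor of heap: 0:c, 1:f
completions by unplaced set U, small U first (add the entries for U minus each lowest piece of U):
  |U|=1: {9}:1
  |U|=2: {7,9}:1  {8,9}:1
  |U|=3: {6,7,9}:1  {7,8,9}:2
  |U|=4: {6,7,8,9}:3
  |U|=5: {5,6,7,8,9}:3
  |U|=6: {4,5,6,7,8,9}:3
  |U|=7: {3,4,5,6,7,8,9}:3
  |U|=8: {1,3,4,5,6,7,8,9}:3  {2,3,4,5,6,7,8,9}:3
  start at 0(c): 6
  start at 1(f): 3
sum over floor = 9

9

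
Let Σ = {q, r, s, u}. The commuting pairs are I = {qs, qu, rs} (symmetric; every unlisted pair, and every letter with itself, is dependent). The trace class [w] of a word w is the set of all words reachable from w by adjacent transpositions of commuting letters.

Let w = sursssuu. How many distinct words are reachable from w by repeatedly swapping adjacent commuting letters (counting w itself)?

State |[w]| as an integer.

4

#0=s has no predecessor
#1=u depends on [0:s]
#2=r depends on [1:u]
#3=s depends on [1:u]
#4=s depends on [3:s]
#5=s depends on [4:s]
#6=u depends on [2:r, 5:s]
#7=u depends on [6:u]
sources: [0:s]
N(rest) = Σ N(rest − s) over sources s of rest; N(one piece) = 1:
  size 1 → [7]=1
  size 2 → [6,7]=1
  size 3 → [2,6,7]=1  [5,6,7]=1
  size 4 → [2,5,6,7]=2  [4,5,6,7]=1
  size 5 → [2,4,5,6,7]=3  [3,4,5,6,7]=1
  size 6 → [2,3,4,5,6,7]=4
  first=0(s) contributes 4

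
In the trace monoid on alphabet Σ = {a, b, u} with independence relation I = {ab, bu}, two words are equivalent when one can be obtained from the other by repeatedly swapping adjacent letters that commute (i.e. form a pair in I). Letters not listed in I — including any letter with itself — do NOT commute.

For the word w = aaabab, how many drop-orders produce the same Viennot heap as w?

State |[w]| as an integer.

15

piece 0:a — minimal
piece 1:a rests on {0:a}
piece 2:a rests on {1:a}
piece 3:b — minimal
piece 4:a rests on {2:a}
piece 5:b rests on {3:b}
minimal pieces: {0:a, 3:b}
ways to finish when only these pieces remain (= sum over removing one remaining piece with nothing left below it):
  1 left: {4}→1  {5}→1
  2 left: {2,4}→1  {3,5}→1  {4,5}→2
  3 left: {1,2,4}→1  {2,4,5}→3  {3,4,5}→3
  4 left: {0,1,2,4}→1  {1,2,4,5}→4  {2,3,4,5}→6
  placing 0:a first → 10 extensions
  placing 3:b first → 5 extensions
total linear extensions = 15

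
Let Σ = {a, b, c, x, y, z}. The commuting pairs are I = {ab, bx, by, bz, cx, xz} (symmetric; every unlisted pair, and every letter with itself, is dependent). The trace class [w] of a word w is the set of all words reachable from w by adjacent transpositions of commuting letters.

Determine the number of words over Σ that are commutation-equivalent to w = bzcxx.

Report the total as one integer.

20

0(b) covers ∅
1(z) covers ∅
2(c) covers 0:b, 1:z
3(x) covers ∅
4(x) covers 3:x
floor of heap: 0:b, 1:z, 3:x
completions by unplaced set U, small U first (add the entries for U minus each lowest piece of U):
  |U|=1: {2}:1  {4}:1
  |U|=2: {0,2}:1  {1,2}:1  {2,4}:2  {3,4}:1
  |U|=3: {0,1,2}:2  {0,2,4}:3  {1,2,4}:3  {2,3,4}:3
  start at 0(b): 6
  start at 1(z): 6
  start at 3(x): 8
sum over floor = 20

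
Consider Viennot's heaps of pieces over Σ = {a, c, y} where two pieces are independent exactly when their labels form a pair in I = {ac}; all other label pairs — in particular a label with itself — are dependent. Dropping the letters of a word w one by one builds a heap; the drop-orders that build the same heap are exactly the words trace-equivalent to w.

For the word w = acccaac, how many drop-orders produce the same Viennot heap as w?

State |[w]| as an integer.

piece 0:a — minimal
piece 1:c — minimal
piece 2:c rests on {1:c}
piece 3:c rests on {2:c}
piece 4:a rests on {0:a}
piece 5:a rests on {4:a}
piece 6:c rests on {3:c}
minimal pieces: {0:a, 1:c}
ways to finish when only these pieces remain (= sum over removing one remaining piece with nothing left below it):
  1 left: {5}→1  {6}→1
  2 left: {3,6}→1  {4,5}→1  {5,6}→2
  3 left: {0,4,5}→1  {2,3,6}→1  {3,5,6}→3  {4,5,6}→3
  4 left: {0,4,5,6}→4  {1,2,3,6}→1  {2,3,5,6}→4  {3,4,5,6}→6
  5 left: {0,3,4,5,6}→10  {1,2,3,5,6}→5  {2,3,4,5,6}→10
  placing 0:a first → 15 extensions
  placing 1:c first → 20 extensions
total linear extensions = 35

35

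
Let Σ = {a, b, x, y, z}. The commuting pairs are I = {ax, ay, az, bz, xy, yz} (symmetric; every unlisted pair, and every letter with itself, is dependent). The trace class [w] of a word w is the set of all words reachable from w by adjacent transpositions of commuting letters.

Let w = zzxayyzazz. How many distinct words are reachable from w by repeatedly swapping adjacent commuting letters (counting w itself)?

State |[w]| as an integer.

drop 0:z onto floor
drop 1:z onto {0:z}
drop 2:x onto {1:z}
drop 3:a onto floor
drop 4:y onto floor
drop 5:y onto {4:y}
drop 6:z onto {2:x}
drop 7:a onto {3:a}
drop 8:z onto {6:z}
drop 9:z onto {8:z}
ground layer = {0:z, 3:a, 4:y}
drop-orders for the pieces not yet dropped (sum over which currently-grounded one goes next):
  1 to go: {5} 1  {7} 1  {9} 1
  2 to go: {3,7} 1  {4,5} 1  {5,7} 2  {5,9} 2  {7,9} 2  {8,9} 1
  3 to go: {3,5,7} 3  {3,7,9} 3  {4,5,7} 3  {4,5,9} 3  {5,7,9} 6  {5,8,9} 3  {6,8,9} 1  {7,8,9} 3
  4 to go: {2,6,8,9} 1  {3,4,5,7} 6  {3,5,7,9} 12  {3,7,8,9} 6  {4,5,7,9} 12  {4,5,8,9} 6  {5,6,8,9} 4  {5,7,8,9} 12  {6,7,8,9} 4
  5 to go: {1,2,6,8,9} 1  {2,5,6,8,9} 5  {2,6,7,8,9} 5  {3,4,5,7,9} 30  {3,5,7,8,9} 30  {3,6,7,8,9} 10  {4,5,6,8,9} 10  {4,5,7,8,9} 30  {5,6,7,8,9} 20
  6 to go: {0,1,2,6,8,9} 1  {1,2,5,6,8,9} 6  {1,2,6,7,8,9} 6  {2,3,6,7,8,9} 15  {2,4,5,6,8,9} 15  {2,5,6,7,8,9} 30  {3,4,5,7,8,9} 90  {3,5,6,7,8,9} 60  {4,5,6,7,8,9} 60
  7 to go: {0,1,2,5,6,8,9} 7  {0,1,2,6,7,8,9} 7  {1,2,3,6,7,8,9} 21  {1,2,4,5,6,8,9} 21  {1,2,5,6,7,8,9} 42  {2,3,5,6,7,8,9} 105  {2,4,5,6,7,8,9} 105  {3,4,5,6,7,8,9} 210
  8 to go: {0,1,2,3,6,7,8,9} 28  {0,1,2,4,5,6,8,9} 28  {0,1,2,5,6,7,8,9} 56  {1,2,3,5,6,7,8,9} 168  {1,2,4,5,6,7,8,9} 168  {2,3,4,5,6,7,8,9} 420
  if 0:z drops first: 756 orders
  if 3:a drops first: 252 orders
  if 4:y drops first: 252 orders
heap linearizations: 1260

1260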